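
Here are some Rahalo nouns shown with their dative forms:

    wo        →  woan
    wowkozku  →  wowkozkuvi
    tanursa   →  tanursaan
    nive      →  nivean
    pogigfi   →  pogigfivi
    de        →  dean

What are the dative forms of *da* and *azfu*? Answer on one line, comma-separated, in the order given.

daan, azfuvi

The alternation tracks the last vowel of the stem — -vi when the last vowel of the stem is a high vowel (*wowkozku*, *pogigfi*); -an when the last vowel of the stem is a non-high vowel (*wo*, *tanursa*, *nive*, *de*).
The last vowel of *da* is /a/, which is a non-high vowel, so the suffix is -an, giving *daan*.
Since the last vowel of *azfu* is /u/ (a high vowel), it takes -vi, giving *azfuvi*.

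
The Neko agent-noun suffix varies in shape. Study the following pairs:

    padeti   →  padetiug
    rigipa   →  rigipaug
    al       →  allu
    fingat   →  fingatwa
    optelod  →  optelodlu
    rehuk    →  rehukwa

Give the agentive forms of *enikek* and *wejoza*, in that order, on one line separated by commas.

enikekwa, wejozaug

The pattern is voicing of the final sound: -wa when the stem ends in a voiceless consonant (*fingat*, *rehuk*); -lu when the stem ends in a voiced consonant (*al*, *optelod*); -ug when the stem ends in a vowel (*padeti*, *rigipa*).
*enikek* — final sound /k/ (a voiceless consonant) → -wa → *enikekwa*.
Since the final sound of *wejoza* is /a/ (a vowel), it takes -ug, giving *wejozaug*.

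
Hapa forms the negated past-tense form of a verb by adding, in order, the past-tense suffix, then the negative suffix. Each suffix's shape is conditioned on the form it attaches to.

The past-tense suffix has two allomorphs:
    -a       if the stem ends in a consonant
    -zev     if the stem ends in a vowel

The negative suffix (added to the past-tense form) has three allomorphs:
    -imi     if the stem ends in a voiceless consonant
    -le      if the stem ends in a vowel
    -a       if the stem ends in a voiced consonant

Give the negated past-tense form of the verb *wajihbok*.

Since the final sound of *wajihbok* is /k/ (a consonant), it takes -a, giving *wajihboka*.
The past-tense form *wajihboka*: final sound = /a/, a vowel → -le → *wajihbokale*.

wajihbokale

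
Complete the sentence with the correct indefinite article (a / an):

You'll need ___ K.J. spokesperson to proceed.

a

The indefinite article is chosen by the initial *sound* of the following word, not its spelling.
The initialism *K.J.* is read letter by letter; the first letter, K, is pronounced /keɪ/, which begins with a consonant sound.
So the article is *a*: You'll need a K.J. spokesperson to proceed.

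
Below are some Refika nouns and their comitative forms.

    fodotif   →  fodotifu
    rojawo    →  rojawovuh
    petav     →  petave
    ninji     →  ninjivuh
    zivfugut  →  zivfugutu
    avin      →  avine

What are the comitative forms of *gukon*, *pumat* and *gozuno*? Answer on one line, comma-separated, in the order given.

Looking at the final sound of each stem: -u when the stem ends in a voiceless consonant (*fodotif*, *zivfugut*); -e when the stem ends in a voiced consonant (*petav*, *avin*); -vuh when the stem ends in a vowel (*rojawo*, *ninji*).
The final sound of *gukon* is /n/, which is a voiced consonant, so the suffix is -e, giving *gukone*.
*pumat*: final sound = /t/, a voiceless consonant → -u → *pumatu*.
*gozuno*: final sound = /o/, a vowel → -vuh → *gozunovuh*.

gukone, pumatu, gozunovuh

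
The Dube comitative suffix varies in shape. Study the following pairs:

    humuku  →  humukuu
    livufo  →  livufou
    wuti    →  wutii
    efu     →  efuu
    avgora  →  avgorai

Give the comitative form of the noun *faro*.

farou

Looking at the last vowel of each stem: -u when the last vowel of the stem is a rounded vowel (*humuku*, *livufo*, *efu*); -i when the last vowel of the stem is an unrounded vowel (*wuti*, *avgora*).
*faro* — last vowel /o/ (a rounded vowel) → -u → *farou*.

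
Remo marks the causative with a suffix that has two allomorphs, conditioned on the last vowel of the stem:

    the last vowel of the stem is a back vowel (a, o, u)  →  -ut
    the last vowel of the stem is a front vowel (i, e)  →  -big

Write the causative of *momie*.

momiebig

The last vowel of *momie* is /e/, which is a front vowel, so the suffix is -big, giving *momiebig*.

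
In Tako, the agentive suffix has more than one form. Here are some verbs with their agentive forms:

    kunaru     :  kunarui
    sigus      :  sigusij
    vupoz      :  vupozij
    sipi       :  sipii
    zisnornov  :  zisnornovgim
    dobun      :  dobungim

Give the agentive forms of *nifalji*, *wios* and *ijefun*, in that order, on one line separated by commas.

nifaljii, wiosij, ijefungim

The pattern is sibilance of the final sound: -ij when the stem ends in a sibilant (*sigus*, *vupoz*); -gim when the stem ends in a non-sibilant consonant (*zisnornov*, *dobun*); -i when the stem ends in a vowel (*kunaru*, *sipi*).
*nifalji*: final sound = /i/, a vowel → -i → *nifaljii*.
The final sound of *wios* is /s/, which is a sibilant, so the suffix is -ij, giving *wiosij*.
Since the final sound of *ijefun* is /n/ (a non-sibilant consonant), it takes -gim, giving *ijefungim*.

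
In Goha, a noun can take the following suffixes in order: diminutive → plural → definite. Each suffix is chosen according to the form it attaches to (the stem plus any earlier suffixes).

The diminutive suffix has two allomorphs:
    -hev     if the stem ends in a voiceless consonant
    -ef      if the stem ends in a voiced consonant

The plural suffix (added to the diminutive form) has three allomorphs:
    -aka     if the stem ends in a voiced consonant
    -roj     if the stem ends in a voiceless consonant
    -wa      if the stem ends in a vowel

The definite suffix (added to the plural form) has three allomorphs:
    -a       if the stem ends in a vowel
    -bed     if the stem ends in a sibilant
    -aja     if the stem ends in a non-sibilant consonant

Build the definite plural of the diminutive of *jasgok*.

*jasgok*: final consonant = /k/, voiceless → -hev → *jasgokhev*.
The diminutive form *jasgokhev* — final sound /v/ (a voiced consonant) → -aka → *jasgokhevaka*.
Since the final sound of the plural form *jasgokhevaka* is /a/ (a vowel), it takes -a, giving *jasgokhevakaa*.

jasgokhevakaa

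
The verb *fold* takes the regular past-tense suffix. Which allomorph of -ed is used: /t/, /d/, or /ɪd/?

/ɪd/

The stem *fold* ends in /t/ or /d/.
The -ed suffix is realized as /ɪd/ after /t, d/; as /t/ after other voiceless consonants; and as /d/ after other voiced sounds.
So -ed on *fold* is pronounced /ɪd/.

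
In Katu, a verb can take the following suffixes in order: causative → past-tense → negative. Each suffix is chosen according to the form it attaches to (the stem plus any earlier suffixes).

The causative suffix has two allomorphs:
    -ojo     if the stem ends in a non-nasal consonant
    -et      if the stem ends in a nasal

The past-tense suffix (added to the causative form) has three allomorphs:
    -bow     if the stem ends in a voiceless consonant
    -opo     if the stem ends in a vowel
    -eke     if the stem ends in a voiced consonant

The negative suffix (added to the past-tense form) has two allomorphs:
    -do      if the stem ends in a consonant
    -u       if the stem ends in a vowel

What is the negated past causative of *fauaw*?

fauawojoopou

*fauaw* — final consonant /w/ (non-nasal) → -ojo → *fauawojo*.
The causative form *fauawojo* — final sound /o/ (a vowel) → -opo → *fauawojoopo*.
The past-tense form *fauawojoopo* — final sound /o/ (a vowel) → -u → *fauawojoopou*.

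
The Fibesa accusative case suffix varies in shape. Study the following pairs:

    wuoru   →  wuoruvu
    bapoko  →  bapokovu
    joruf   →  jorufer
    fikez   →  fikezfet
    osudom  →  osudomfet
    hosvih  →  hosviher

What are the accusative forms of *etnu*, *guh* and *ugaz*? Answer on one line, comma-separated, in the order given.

The alternation tracks the final sound of the stem — -er when the stem ends in a voiceless consonant (*joruf*, *hosvih*); -fet when the stem ends in a voiced consonant (*fikez*, *osudom*); -vu when the stem ends in a vowel (*wuoru*, *bapoko*).
The final sound of *etnu* is /u/, which is a vowel, so the suffix is -vu, giving *etnuvu*.
*guh* — final sound /h/ (a voiceless consonant) → -er → *guher*.
*ugaz*: final sound = /z/, a voiced consonant → -fet → *ugazfet*.

etnuvu, guher, ugazfet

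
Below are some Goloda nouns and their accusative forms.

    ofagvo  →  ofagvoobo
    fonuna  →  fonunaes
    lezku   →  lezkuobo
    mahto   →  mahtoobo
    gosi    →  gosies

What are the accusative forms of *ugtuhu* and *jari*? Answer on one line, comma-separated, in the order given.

ugtuhuobo, jaries

The alternation tracks the last vowel of the stem — -obo when the last vowel of the stem is a rounded vowel (*ofagvo*, *lezku*, *mahto*); -es when the last vowel of the stem is an unrounded vowel (*fonuna*, *gosi*).
*ugtuhu*: last vowel = /u/, a rounded vowel → -obo → *ugtuhuobo*.
Since the last vowel of *jari* is /i/ (an unrounded vowel), it takes -es, giving *jaries*.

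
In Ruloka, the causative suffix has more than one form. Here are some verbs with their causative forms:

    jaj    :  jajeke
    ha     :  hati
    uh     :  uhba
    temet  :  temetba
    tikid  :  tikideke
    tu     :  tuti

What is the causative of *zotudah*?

Looking at the final sound of each stem: -ba when the stem ends in a voiceless consonant (*uh*, *temet*); -eke when the stem ends in a voiced consonant (*jaj*, *tikid*); -ti when the stem ends in a vowel (*ha*, *tu*).
The final sound of *zotudah* is /h/, which is a voiceless consonant, so the suffix is -ba, giving *zotudahba*.

zotudahba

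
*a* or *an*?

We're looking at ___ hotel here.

The indefinite article is chosen by the initial *sound* of the following word, not its spelling.
*hotel* begins with the sound /h/ (h is pronounced) — a consonant sound.
So the article is *a*: We're looking at a hotel here.

a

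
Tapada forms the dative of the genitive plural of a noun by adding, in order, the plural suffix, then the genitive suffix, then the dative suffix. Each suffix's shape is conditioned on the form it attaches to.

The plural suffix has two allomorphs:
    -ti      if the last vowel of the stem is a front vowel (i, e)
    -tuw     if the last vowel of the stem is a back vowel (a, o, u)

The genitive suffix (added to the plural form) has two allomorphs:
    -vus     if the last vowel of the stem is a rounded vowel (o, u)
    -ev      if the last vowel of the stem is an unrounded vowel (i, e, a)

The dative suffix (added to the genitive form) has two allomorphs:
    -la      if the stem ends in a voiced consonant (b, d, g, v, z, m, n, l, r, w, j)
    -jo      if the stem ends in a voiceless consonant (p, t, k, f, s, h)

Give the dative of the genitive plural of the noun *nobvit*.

Since the last vowel of *nobvit* is /i/ (a front vowel), it takes -ti, giving *nobvitti*.
The plural form *nobvitti*: last vowel = /i/, an unrounded vowel → -ev → *nobvittiev*.
Since the final consonant of the genitive form *nobvittiev* is /v/ (voiced), it takes -la, giving *nobvittievla*.

nobvittievla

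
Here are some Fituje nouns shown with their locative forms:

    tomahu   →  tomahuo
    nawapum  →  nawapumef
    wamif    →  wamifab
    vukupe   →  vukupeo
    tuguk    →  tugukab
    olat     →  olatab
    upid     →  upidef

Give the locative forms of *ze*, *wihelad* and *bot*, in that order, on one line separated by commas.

zeo, wiheladef, botab

Looking at the final sound of each stem: -ab when the stem ends in a voiceless consonant (*wamif*, *tuguk*, *olat*); -ef when the stem ends in a voiced consonant (*nawapum*, *upid*); -o when the stem ends in a vowel (*tomahu*, *vukupe*).
Since the final sound of *ze* is /e/ (a vowel), it takes -o, giving *zeo*.
Since the final sound of *wihelad* is /d/ (a voiced consonant), it takes -ef, giving *wiheladef*.
*bot*: final sound = /t/, a voiceless consonant → -ab → *botab*.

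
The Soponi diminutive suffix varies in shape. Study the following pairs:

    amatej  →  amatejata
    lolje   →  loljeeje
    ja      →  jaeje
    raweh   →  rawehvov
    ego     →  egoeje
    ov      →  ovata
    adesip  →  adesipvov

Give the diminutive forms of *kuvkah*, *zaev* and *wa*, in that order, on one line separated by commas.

kuvkahvov, zaevata, waeje

The suffix is conditioned by the final sound: -vov when the stem ends in a voiceless consonant (*raweh*, *adesip*); -ata when the stem ends in a voiced consonant (*amatej*, *ov*); -eje when the stem ends in a vowel (*lolje*, *ja*, *ego*).
*kuvkah*: final sound = /h/, a voiceless consonant → -vov → *kuvkahvov*.
Since the final sound of *zaev* is /v/ (a voiced consonant), it takes -ata, giving *zaevata*.
*wa* — final sound /a/ (a vowel) → -eje → *waeje*.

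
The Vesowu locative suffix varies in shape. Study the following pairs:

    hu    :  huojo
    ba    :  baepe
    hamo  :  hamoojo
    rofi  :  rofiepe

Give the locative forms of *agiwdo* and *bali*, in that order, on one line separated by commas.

agiwdoojo, baliepe

The alternation tracks the last vowel of the stem — -ojo when the last vowel of the stem is a rounded vowel (*hu*, *hamo*); -epe when the last vowel of the stem is an unrounded vowel (*ba*, *rofi*).
*agiwdo*: last vowel = /o/, a rounded vowel → -ojo → *agiwdoojo*.
*bali*: last vowel = /i/, an unrounded vowel → -epe → *baliepe*.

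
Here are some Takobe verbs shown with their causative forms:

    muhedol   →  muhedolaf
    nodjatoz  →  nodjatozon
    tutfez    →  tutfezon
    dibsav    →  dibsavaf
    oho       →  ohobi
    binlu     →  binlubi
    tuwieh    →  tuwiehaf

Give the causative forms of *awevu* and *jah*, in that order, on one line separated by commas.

The suffix is conditioned by the final sound: -on when the stem ends in a sibilant (*nodjatoz*, *tutfez*); -af when the stem ends in a non-sibilant consonant (*muhedol*, *dibsav*, *tuwieh*); -bi when the stem ends in a vowel (*oho*, *binlu*).
The final sound of *awevu* is /u/, which is a vowel, so the suffix is -bi, giving *awevubi*.
*jah*: final sound = /h/, a non-sibilant consonant → -af → *jahaf*.

awevubi, jahaf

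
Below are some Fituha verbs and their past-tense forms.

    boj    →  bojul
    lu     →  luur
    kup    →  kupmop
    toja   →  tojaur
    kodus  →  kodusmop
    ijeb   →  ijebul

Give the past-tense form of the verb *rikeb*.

rikebul

The suffix is conditioned by the final sound: -mop when the stem ends in a voiceless consonant (*kup*, *kodus*); -ul when the stem ends in a voiced consonant (*boj*, *ijeb*); -ur when the stem ends in a vowel (*lu*, *toja*).
*rikeb*: final sound = /b/, a voiced consonant → -ul → *rikebul*.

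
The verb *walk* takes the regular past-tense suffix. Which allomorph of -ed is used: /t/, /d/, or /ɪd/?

The stem *walk* ends in a voiceless consonant other than /t/.
The -ed suffix is realized as /ɪd/ after /t, d/; as /t/ after other voiceless consonants; and as /d/ after other voiced sounds.
So -ed on *walk* is pronounced /t/.

/t/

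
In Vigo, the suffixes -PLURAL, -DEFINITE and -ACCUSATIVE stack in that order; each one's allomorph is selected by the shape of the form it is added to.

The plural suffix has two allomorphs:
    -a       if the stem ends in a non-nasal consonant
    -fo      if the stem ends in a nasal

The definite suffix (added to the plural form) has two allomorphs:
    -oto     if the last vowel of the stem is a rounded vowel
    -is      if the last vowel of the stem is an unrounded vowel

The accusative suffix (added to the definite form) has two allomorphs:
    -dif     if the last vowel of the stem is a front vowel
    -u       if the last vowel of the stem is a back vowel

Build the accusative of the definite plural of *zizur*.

*zizur* — final consonant /r/ (non-nasal) → -a → *zizura*.
The plural form *zizura* — last vowel /a/ (an unrounded vowel) → -is → *zizurais*.
Since the last vowel of the definite form *zizurais* is /i/ (a front vowel), it takes -dif, giving *zizuraisdif*.

zizuraisdif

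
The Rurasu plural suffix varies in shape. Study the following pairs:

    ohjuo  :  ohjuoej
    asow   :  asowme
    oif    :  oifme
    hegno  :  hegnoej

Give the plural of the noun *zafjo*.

zafjoej

Looking at the final sound of each stem: -me when the stem ends in a consonant (*asow*, *oif*); -ej when the stem ends in a vowel (*ohjuo*, *hegno*).
*zafjo*: final sound = /o/, a vowel → -ej → *zafjoej*.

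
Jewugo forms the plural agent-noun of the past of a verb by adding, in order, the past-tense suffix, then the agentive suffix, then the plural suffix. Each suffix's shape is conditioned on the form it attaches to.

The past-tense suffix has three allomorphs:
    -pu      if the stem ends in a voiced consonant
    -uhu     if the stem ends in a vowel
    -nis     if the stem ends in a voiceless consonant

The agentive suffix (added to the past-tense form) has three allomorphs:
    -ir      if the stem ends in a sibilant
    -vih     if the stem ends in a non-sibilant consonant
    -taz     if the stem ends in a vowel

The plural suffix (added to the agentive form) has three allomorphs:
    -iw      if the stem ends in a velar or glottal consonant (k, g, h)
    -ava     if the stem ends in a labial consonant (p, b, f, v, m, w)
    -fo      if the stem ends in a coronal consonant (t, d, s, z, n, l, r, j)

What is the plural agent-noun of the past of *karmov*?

Since the final sound of *karmov* is /v/ (a voiced consonant), it takes -pu, giving *karmovpu*.
The final sound of the past-tense form *karmovpu* is /u/, which is a vowel, so the agentive suffix is -taz, giving *karmovputaz*.
The agentive form *karmovputaz* — final consonant /z/ (coronal) → -fo → *karmovputazfo*.

karmovputazfo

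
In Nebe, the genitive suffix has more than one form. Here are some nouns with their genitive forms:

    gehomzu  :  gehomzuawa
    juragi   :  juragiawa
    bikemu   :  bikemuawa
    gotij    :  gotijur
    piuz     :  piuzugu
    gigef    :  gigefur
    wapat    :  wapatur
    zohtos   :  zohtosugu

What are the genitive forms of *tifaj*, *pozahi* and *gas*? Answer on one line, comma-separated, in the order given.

tifajur, pozahiawa, gasugu

The pattern is sibilance of the final sound: -ugu when the stem ends in a sibilant (*piuz*, *zohtos*); -ur when the stem ends in a non-sibilant consonant (*gotij*, *gigef*, *wapat*); -awa when the stem ends in a vowel (*gehomzu*, *juragi*, *bikemu*).
Since the final sound of *tifaj* is /j/ (a non-sibilant consonant), it takes -ur, giving *tifajur*.
The final sound of *pozahi* is /i/, which is a vowel, so the suffix is -awa, giving *pozahiawa*.
Since the final sound of *gas* is /s/ (a sibilant), it takes -ugu, giving *gasugu*.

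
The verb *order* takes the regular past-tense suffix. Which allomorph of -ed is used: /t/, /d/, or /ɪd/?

The stem *order* ends in a voiced sound other than /d/.
The -ed suffix is realized as /ɪd/ after /t, d/; as /t/ after other voiceless consonants; and as /d/ after other voiced sounds.
So -ed on *order* is pronounced /d/.

/d/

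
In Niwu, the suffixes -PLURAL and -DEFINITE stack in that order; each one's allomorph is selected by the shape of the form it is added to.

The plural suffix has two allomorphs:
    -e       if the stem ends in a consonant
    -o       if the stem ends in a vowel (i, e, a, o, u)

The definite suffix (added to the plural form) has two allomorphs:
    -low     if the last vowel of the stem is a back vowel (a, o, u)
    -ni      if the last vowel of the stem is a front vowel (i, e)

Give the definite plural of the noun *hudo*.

*hudo*: final sound = /o/, a vowel → -o → *hudoo*.
The last vowel of the plural form *hudoo* is /o/, which is a back vowel, so the definite suffix is -low, giving *hudoolow*.

hudoolow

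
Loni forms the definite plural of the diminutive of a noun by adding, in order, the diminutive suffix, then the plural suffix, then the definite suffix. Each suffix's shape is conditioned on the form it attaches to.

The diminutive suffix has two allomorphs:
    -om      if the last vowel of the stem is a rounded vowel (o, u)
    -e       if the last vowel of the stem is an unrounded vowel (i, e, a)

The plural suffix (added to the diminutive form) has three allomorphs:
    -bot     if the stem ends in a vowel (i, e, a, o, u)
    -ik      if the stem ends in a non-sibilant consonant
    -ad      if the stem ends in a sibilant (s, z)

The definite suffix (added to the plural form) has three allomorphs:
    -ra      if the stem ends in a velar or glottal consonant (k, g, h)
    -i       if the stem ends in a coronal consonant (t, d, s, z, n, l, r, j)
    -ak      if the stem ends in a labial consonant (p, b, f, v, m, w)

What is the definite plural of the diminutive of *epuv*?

*epuv*: last vowel = /u/, a rounded vowel → -om → *epuvom*.
The final sound of the diminutive form *epuvom* is /m/, which is a non-sibilant consonant, so the plural suffix is -ik, giving *epuvomik*.
The plural form *epuvomik*: final consonant = /k/, velar/glottal → -ra → *epuvomikra*.

epuvomikra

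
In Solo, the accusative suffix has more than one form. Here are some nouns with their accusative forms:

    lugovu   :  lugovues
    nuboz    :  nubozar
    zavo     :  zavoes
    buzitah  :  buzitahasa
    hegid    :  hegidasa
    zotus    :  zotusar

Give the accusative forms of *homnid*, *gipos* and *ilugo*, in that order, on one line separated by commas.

homnidasa, giposar, ilugoes

The pattern is sibilance of the final sound: -ar when the stem ends in a sibilant (*nuboz*, *zotus*); -asa when the stem ends in a non-sibilant consonant (*buzitah*, *hegid*); -es when the stem ends in a vowel (*lugovu*, *zavo*).
*homnid* — final sound /d/ (a non-sibilant consonant) → -asa → *homnidasa*.
The final sound of *gipos* is /s/, which is a sibilant, so the suffix is -ar, giving *giposar*.
Since the final sound of *ilugo* is /o/ (a vowel), it takes -es, giving *ilugoes*.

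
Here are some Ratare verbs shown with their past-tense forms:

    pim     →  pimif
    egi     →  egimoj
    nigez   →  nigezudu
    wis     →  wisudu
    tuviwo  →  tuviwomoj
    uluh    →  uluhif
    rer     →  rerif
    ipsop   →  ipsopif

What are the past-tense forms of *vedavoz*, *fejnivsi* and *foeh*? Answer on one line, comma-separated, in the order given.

The suffix is conditioned by the final sound: -udu when the stem ends in a sibilant (*nigez*, *wis*); -if when the stem ends in a non-sibilant consonant (*pim*, *uluh*, *rer*, *ipsop*); -moj when the stem ends in a vowel (*egi*, *tuviwo*).
*vedavoz*: final sound = /z/, a sibilant → -udu → *vedavozudu*.
Since the final sound of *fejnivsi* is /i/ (a vowel), it takes -moj, giving *fejnivsimoj*.
The final sound of *foeh* is /h/, which is a non-sibilant consonant, so the suffix is -if, giving *foehif*.

vedavozudu, fejnivsimoj, foehif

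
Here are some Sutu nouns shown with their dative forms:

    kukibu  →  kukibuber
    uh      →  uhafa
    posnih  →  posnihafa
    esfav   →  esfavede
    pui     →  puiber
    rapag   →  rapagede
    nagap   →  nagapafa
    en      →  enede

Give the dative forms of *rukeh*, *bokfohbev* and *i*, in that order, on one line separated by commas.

The pattern is voicing of the final sound: -afa when the stem ends in a voiceless consonant (*uh*, *posnih*, *nagap*); -ede when the stem ends in a voiced consonant (*esfav*, *rapag*, *en*); -ber when the stem ends in a vowel (*kukibu*, *pui*).
*rukeh*: final sound = /h/, a voiceless consonant → -afa → *rukehafa*.
Since the final sound of *bokfohbev* is /v/ (a voiced consonant), it takes -ede, giving *bokfohbevede*.
Since the final sound of *i* is /i/ (a vowel), it takes -ber, giving *iber*.

rukehafa, bokfohbevede, iber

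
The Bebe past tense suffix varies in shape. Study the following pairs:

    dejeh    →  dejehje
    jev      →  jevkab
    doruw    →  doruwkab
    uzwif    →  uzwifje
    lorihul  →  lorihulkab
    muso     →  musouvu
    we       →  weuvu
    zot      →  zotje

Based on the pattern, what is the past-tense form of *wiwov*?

Looking at the final sound of each stem: -je when the stem ends in a voiceless consonant (*dejeh*, *uzwif*, *zot*); -kab when the stem ends in a voiced consonant (*jev*, *doruw*, *lorihul*); -uvu when the stem ends in a vowel (*muso*, *we*).
*wiwov* — final sound /v/ (a voiced consonant) → -kab → *wiwovkab*.

wiwovkab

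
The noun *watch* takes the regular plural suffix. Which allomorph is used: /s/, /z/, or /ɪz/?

The stem *watch* ends in a sibilant (/s, z, ʃ, ʒ, tʃ, dʒ/).
The plural suffix surfaces as /ɪz/ after sibilants, /s/ after other voiceless consonants, and /z/ after other voiced sounds.
So the plural -s on *watch* is pronounced /ɪz/.

/ɪz/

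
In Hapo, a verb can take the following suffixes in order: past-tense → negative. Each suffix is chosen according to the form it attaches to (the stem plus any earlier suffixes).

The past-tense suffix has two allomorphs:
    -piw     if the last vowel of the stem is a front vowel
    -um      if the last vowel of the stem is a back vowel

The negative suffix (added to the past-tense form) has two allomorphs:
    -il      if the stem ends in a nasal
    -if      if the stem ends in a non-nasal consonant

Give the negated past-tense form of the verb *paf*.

pafumil

The last vowel of *paf* is /a/, which is a back vowel, so the past-tense suffix is -um, giving *pafum*.
The past-tense form *pafum* — final consonant /m/ (a nasal) → -il → *pafumil*.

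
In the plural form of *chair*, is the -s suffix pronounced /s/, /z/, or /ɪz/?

/z/

The stem *chair* ends in a voiced non-sibilant sound.
The plural suffix surfaces as /ɪz/ after sibilants, /s/ after other voiceless consonants, and /z/ after other voiced sounds.
So the plural -s on *chair* is pronounced /z/.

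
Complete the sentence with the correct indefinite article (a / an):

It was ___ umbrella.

The indefinite article is chosen by the initial *sound* of the following word, not its spelling.
*umbrella* begins with the sound /ʌ/ (u pronounced /ʌ/) — a vowel sound.
So the article is *an*: It was an umbrella.

an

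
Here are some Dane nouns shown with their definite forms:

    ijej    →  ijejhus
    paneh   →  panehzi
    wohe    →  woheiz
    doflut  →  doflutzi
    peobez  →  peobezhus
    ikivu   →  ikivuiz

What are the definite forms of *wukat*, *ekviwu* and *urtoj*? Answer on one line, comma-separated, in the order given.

The suffix is conditioned by the final sound: -zi when the stem ends in a voiceless consonant (*paneh*, *doflut*); -hus when the stem ends in a voiced consonant (*ijej*, *peobez*); -iz when the stem ends in a vowel (*wohe*, *ikivu*).
Since the final sound of *wukat* is /t/ (a voiceless consonant), it takes -zi, giving *wukatzi*.
*ekviwu*: final sound = /u/, a vowel → -iz → *ekviwuiz*.
The final sound of *urtoj* is /j/, which is a voiced consonant, so the suffix is -hus, giving *urtojhus*.

wukatzi, ekviwuiz, urtojhus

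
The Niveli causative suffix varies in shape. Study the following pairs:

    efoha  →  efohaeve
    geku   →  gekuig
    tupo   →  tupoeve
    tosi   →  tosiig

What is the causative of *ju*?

The alternation tracks the last vowel of the stem — -ig when the last vowel of the stem is a high vowel (*geku*, *tosi*); -eve when the last vowel of the stem is a non-high vowel (*efoha*, *tupo*).
*ju* — last vowel /u/ (a high vowel) → -ig → *juig*.

juig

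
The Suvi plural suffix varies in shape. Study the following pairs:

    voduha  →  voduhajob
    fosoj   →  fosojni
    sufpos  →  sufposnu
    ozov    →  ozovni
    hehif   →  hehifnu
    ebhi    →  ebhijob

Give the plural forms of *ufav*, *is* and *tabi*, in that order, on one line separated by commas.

ufavni, isnu, tabijob

The suffix is conditioned by the final sound: -nu when the stem ends in a voiceless consonant (*sufpos*, *hehif*); -ni when the stem ends in a voiced consonant (*fosoj*, *ozov*); -job when the stem ends in a vowel (*voduha*, *ebhi*).
*ufav* — final sound /v/ (a voiced consonant) → -ni → *ufavni*.
*is* — final sound /s/ (a voiceless consonant) → -nu → *isnu*.
The final sound of *tabi* is /i/, which is a vowel, so the suffix is -job, giving *tabijob*.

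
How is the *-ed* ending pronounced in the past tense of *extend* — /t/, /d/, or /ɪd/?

The stem *extend* ends in /t/ or /d/.
The -ed suffix is realized as /ɪd/ after /t, d/; as /t/ after other voiceless consonants; and as /d/ after other voiced sounds.
So -ed on *extend* is pronounced /ɪd/.

/ɪd/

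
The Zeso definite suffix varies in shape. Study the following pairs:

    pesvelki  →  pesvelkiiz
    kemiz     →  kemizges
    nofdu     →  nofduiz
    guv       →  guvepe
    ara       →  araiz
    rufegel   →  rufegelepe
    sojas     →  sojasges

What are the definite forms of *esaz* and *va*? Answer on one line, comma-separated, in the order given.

esazges, vaiz

Looking at the final sound of each stem: -ges when the stem ends in a sibilant (*kemiz*, *sojas*); -epe when the stem ends in a non-sibilant consonant (*guv*, *rufegel*); -iz when the stem ends in a vowel (*pesvelki*, *nofdu*, *ara*).
Since the final sound of *esaz* is /z/ (a sibilant), it takes -ges, giving *esazges*.
The final sound of *va* is /a/, which is a vowel, so the suffix is -iz, giving *vaiz*.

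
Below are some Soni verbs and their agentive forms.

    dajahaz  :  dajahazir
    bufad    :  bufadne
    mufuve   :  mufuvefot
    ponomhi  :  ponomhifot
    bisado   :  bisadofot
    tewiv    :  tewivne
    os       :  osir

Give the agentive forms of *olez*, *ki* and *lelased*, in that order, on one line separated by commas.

The pattern is sibilance of the final sound: -ir when the stem ends in a sibilant (*dajahaz*, *os*); -ne when the stem ends in a non-sibilant consonant (*bufad*, *tewiv*); -fot when the stem ends in a vowel (*mufuve*, *ponomhi*, *bisado*).
*olez* — final sound /z/ (a sibilant) → -ir → *olezir*.
*ki* — final sound /i/ (a vowel) → -fot → *kifot*.
*lelased* — final sound /d/ (a non-sibilant consonant) → -ne → *lelasedne*.

olezir, kifot, lelasedne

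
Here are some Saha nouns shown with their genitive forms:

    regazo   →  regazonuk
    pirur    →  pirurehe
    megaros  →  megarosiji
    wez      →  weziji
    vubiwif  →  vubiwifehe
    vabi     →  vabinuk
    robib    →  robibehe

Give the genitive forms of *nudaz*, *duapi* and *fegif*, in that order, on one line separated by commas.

The suffix is conditioned by the final sound: -iji when the stem ends in a sibilant (*megaros*, *wez*); -ehe when the stem ends in a non-sibilant consonant (*pirur*, *vubiwif*, *robib*); -nuk when the stem ends in a vowel (*regazo*, *vabi*).
Since the final sound of *nudaz* is /z/ (a sibilant), it takes -iji, giving *nudaziji*.
The final sound of *duapi* is /i/, which is a vowel, so the suffix is -nuk, giving *duapinuk*.
*fegif*: final sound = /f/, a non-sibilant consonant → -ehe → *fegifehe*.

nudaziji, duapinuk, fegifehe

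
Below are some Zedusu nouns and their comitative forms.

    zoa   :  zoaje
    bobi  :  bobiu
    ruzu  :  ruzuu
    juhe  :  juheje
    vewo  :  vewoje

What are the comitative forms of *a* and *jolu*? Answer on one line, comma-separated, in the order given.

The alternation tracks the last vowel of the stem — -u when the last vowel of the stem is a high vowel (*bobi*, *ruzu*); -je when the last vowel of the stem is a non-high vowel (*zoa*, *juhe*, *vewo*).
*a* — last vowel /a/ (a non-high vowel) → -je → *aje*.
*jolu*: last vowel = /u/, a high vowel → -u → *joluu*.

aje, joluu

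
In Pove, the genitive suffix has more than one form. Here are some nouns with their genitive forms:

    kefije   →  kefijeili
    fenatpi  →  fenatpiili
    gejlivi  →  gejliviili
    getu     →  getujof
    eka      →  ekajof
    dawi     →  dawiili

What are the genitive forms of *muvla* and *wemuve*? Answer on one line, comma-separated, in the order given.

muvlajof, wemuveili

The suffix is conditioned by the last vowel: -ili when the last vowel of the stem is a front vowel (*kefije*, *fenatpi*, *gejlivi*, *dawi*); -jof when the last vowel of the stem is a back vowel (*getu*, *eka*).
*muvla*: last vowel = /a/, a back vowel → -jof → *muvlajof*.
The last vowel of *wemuve* is /e/, which is a front vowel, so the suffix is -ili, giving *wemuveili*.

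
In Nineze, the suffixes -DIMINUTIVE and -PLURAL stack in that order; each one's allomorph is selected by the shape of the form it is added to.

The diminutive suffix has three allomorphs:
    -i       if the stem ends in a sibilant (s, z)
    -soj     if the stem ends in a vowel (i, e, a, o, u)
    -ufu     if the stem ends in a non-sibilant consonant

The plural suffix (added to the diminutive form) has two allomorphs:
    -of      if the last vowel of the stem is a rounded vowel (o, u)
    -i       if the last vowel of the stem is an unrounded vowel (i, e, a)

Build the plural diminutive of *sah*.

*sah*: final sound = /h/, a non-sibilant consonant → -ufu → *sahufu*.
Since the last vowel of the diminutive form *sahufu* is /u/ (a rounded vowel), it takes -of, giving *sahufuof*.

sahufuof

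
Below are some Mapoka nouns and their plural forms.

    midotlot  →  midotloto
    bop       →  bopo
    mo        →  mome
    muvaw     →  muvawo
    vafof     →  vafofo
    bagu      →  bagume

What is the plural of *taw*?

tawo

The suffix is conditioned by the final sound: -o when the stem ends in a consonant (*midotlot*, *bop*, *muvaw*, *vafof*); -me when the stem ends in a vowel (*mo*, *bagu*).
Since the final sound of *taw* is /w/ (a consonant), it takes -o, giving *tawo*.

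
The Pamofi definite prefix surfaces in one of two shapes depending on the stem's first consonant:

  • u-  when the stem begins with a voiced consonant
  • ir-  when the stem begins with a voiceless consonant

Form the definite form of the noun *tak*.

*tak*: first consonant = /t/, voiceless → ir- → *irtak*.

irtak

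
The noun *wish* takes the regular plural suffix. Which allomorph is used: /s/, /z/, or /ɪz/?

The stem *wish* ends in a sibilant (/s, z, ʃ, ʒ, tʃ, dʒ/).
The plural suffix surfaces as /ɪz/ after sibilants, /s/ after other voiceless consonants, and /z/ after other voiced sounds.
So the plural -s on *wish* is pronounced /ɪz/.

/ɪz/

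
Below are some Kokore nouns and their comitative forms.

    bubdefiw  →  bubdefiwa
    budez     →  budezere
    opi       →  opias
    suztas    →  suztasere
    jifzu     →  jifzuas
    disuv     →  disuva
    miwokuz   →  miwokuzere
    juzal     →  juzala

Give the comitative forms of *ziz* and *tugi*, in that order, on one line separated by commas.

Looking at the final sound of each stem: -ere when the stem ends in a sibilant (*budez*, *suztas*, *miwokuz*); -a when the stem ends in a non-sibilant consonant (*bubdefiw*, *disuv*, *juzal*); -as when the stem ends in a vowel (*opi*, *jifzu*).
*ziz*: final sound = /z/, a sibilant → -ere → *zizere*.
Since the final sound of *tugi* is /i/ (a vowel), it takes -as, giving *tugias*.

zizere, tugias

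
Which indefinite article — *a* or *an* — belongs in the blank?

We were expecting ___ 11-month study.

The indefinite article is chosen by the initial *sound* of the following word, not its spelling.
The number *11* is spoken "eleven", beginning with /ɪˈlɛvən/ — a vowel sound.
So the article is *an*: We were expecting an 11-month study.

an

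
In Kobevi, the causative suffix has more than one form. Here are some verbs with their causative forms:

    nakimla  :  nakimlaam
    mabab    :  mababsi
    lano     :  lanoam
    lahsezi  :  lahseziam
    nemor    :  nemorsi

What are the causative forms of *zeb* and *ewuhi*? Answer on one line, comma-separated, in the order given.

zebsi, ewuhiam

The pattern is consonant vs. vowel: -si when the stem ends in a consonant (*mabab*, *nemor*); -am when the stem ends in a vowel (*nakimla*, *lano*, *lahsezi*).
*zeb* — final sound /b/ (a consonant) → -si → *zebsi*.
Since the final sound of *ewuhi* is /i/ (a vowel), it takes -am, giving *ewuhiam*.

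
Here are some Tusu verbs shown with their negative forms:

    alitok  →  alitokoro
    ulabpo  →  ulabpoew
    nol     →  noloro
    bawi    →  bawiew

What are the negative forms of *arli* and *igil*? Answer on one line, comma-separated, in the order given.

The alternation tracks the final sound of the stem — -oro when the stem ends in a consonant (*alitok*, *nol*); -ew when the stem ends in a vowel (*ulabpo*, *bawi*).
*arli*: final sound = /i/, a vowel → -ew → *arliew*.
*igil*: final sound = /l/, a consonant → -oro → *igiloro*.

arliew, igiloro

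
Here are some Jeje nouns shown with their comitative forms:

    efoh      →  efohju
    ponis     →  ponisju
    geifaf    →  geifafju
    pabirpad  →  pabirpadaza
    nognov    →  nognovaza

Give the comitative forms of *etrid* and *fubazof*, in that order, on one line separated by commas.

The suffix is conditioned by the final consonant: -ju when the stem ends in a voiceless consonant (*efoh*, *ponis*, *geifaf*); -aza when the stem ends in a voiced consonant (*pabirpad*, *nognov*).
*etrid* — final consonant /d/ (voiced) → -aza → *etridaza*.
*fubazof*: final consonant = /f/, voiceless → -ju → *fubazofju*.

etridaza, fubazofju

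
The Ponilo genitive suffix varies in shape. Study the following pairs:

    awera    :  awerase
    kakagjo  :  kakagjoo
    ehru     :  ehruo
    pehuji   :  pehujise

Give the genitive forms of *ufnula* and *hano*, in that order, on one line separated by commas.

Looking at the last vowel of each stem: -o when the last vowel of the stem is a rounded vowel (*kakagjo*, *ehru*); -se when the last vowel of the stem is an unrounded vowel (*awera*, *pehuji*).
Since the last vowel of *ufnula* is /a/ (an unrounded vowel), it takes -se, giving *ufnulase*.
*hano* — last vowel /o/ (a rounded vowel) → -o → *hanoo*.

ufnulase, hanoo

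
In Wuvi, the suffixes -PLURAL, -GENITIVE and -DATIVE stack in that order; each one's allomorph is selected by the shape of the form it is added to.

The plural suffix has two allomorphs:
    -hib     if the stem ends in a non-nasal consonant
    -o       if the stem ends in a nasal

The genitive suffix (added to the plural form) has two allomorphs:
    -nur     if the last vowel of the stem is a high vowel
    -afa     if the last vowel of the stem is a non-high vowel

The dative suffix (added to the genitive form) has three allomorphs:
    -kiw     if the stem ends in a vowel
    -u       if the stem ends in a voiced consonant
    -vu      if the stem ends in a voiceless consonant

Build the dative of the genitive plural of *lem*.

The final consonant of *lem* is /m/, which is a nasal, so the plural suffix is -o, giving *lemo*.
The plural form *lemo* — last vowel /o/ (a non-high vowel) → -afa → *lemoafa*.
The genitive form *lemoafa*: final sound = /a/, a vowel → -kiw → *lemoafakiw*.

lemoafakiw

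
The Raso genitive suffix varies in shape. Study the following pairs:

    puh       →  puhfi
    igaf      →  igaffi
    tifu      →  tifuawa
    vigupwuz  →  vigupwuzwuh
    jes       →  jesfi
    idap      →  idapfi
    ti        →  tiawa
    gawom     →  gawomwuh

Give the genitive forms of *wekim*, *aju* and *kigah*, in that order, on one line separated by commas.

The pattern is voicing of the final sound: -fi when the stem ends in a voiceless consonant (*puh*, *igaf*, *jes*, *idap*); -wuh when the stem ends in a voiced consonant (*vigupwuz*, *gawom*); -awa when the stem ends in a vowel (*tifu*, *ti*).
The final sound of *wekim* is /m/, which is a voiced consonant, so the suffix is -wuh, giving *wekimwuh*.
*aju* — final sound /u/ (a vowel) → -awa → *ajuawa*.
The final sound of *kigah* is /h/, which is a voiceless consonant, so the suffix is -fi, giving *kigahfi*.

wekimwuh, ajuawa, kigahfi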